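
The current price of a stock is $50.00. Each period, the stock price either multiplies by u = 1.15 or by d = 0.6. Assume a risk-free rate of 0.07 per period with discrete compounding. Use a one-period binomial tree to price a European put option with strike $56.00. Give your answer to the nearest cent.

Risk-neutral probability p = (1 + 0.07 − 0.6)/(1.15 − 0.6) = 0.4700/0.5500 = 0.8545
Terminal stock prices: S_u = 57.5, S_d = 30
Terminal payoffs (K − S): max(-1.5, 0) = 0, max(26, 0) = 26
Node 0 (S = 50): V_0 = 1/1.07·[0.8545·0.0000 + 0.1455·26.0000] = 3.5344

$3.53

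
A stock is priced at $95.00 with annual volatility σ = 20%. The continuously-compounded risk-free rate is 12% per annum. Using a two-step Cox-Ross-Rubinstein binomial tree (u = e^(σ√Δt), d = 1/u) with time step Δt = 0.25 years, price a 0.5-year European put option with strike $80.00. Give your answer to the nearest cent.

$0.29

CRR parameters: u = e^(σ√Δt) = e^(0.2·√0.25) = 1.1052, d = 1/u = 0.9048
Per-period rate: rΔt = 0.12·0.25 = 0.03, so R = e^0.03 = 1.0305
Risk-neutral probability p = (e^0.03 − 0.9048)/(1.1052 − 0.9048) = 0.1256/0.2003 = 0.6270
Terminal stock prices: S_uu = 116, S_ud = 95, S_dd = 77.78
Terminal payoffs (K − S): max(-36.03, 0) = 0, max(-15, 0) = 0, max(2.221, 0) = 2.221
Node u (S = 105): V_u = e^(−0.03)·[0.6270·0.0000 + 0.3730·0.0000] = 0.0000
Node d (S = 85.96): V_d = e^(−0.03)·[0.6270·0.0000 + 0.3730·2.2206] = 0.8037
Node 0 (S = 95): V_0 = e^(−0.03)·[0.6270·0.0000 + 0.3730·0.8037] = 0.2909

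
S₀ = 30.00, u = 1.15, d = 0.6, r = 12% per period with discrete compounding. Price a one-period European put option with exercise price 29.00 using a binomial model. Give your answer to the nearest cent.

0.54

Risk-neutral probability p = (1 + 0.12 − 0.6)/(1.15 − 0.6) = 0.5200/0.5500 = 0.9455
Terminal stock prices: S_u = 34.5, S_d = 18
Terminal payoffs (K − S): max(-5.5, 0) = 0, max(11, 0) = 11
Node 0 (S = 30): V_0 = 1/1.12·[0.9455·0.0000 + 0.0545·11.0000] = 0.5357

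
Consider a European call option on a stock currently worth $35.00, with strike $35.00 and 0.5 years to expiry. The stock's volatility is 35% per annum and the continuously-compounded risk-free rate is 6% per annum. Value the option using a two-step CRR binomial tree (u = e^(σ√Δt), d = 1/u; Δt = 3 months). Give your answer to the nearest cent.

CRR parameters: u = e^(σ√Δt) = e^(0.35·√0.25) = 1.1912, d = 1/u = 0.8395
Per-period rate: rΔt = 0.06·0.25 = 0.015, so R = e^0.015 = 1.0151
Risk-neutral probability p = (e^0.015 − 0.8395)/(1.1912 − 0.8395) = 0.1757/0.3518 = 0.4993
Terminal stock prices: S_uu = 49.67, S_ud = 35, S_dd = 24.66
Terminal payoffs (S − K): max(14.67, 0) = 14.67, max(0, 0) = 0, max(-10.34, 0) = 0
Node u (S = 41.69): V_u = e^(−0.015)·[0.4993·14.6674 + 0.5007·0.0000] = 7.2147
Node d (S = 29.38): V_d = e^(−0.015)·[0.4993·0.0000 + 0.5007·0.0000] = 0.0000
Node 0 (S = 35): V_0 = e^(−0.015)·[0.4993·7.2147 + 0.5007·0.0000] = 3.5488

$3.55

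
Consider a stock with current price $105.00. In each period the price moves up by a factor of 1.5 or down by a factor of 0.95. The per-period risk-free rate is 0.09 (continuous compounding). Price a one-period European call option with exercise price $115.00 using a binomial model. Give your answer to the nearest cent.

Risk-neutral probability p = (e^0.09 − 0.95)/(1.5 − 0.95) = 0.1442/0.5500 = 0.2621
Terminal stock prices: S_u = 157.5, S_d = 99.75
Terminal payoffs (S − K): max(42.5, 0) = 42.5, max(-15.25, 0) = 0
Node 0 (S = 105): V_0 = e^(−0.09)·[0.2621·42.5000 + 0.7379·0.0000] = 10.1819

$10.18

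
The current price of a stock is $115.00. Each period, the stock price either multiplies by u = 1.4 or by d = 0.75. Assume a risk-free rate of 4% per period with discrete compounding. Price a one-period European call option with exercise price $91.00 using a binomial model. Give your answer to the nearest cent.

Risk-neutral probability p = (1 + 0.04 − 0.75)/(1.4 − 0.75) = 0.2900/0.6500 = 0.4462
Terminal stock prices: S_u = 161, S_d = 86.25
Terminal payoffs (S − K): max(70, 0) = 70, max(-4.75, 0) = 0
Node 0 (S = 115): V_0 = 1/1.04·[0.4462·70.0000 + 0.5538·0.0000] = 30.0296

$30.03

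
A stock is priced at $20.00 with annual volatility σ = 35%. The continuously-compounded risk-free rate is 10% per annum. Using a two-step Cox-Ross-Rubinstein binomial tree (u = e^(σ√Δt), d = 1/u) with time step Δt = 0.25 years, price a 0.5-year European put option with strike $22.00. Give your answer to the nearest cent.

CRR parameters: u = e^(σ√Δt) = e^(0.35·√0.25) = 1.1912, d = 1/u = 0.8395
Per-period rate: rΔt = 0.1·0.25 = 0.025, so R = e^0.025 = 1.0253
Risk-neutral probability p = (e^0.025 − 0.8395)/(1.1912 − 0.8395) = 0.1859/0.3518 = 0.5283
Terminal stock prices: S_uu = 28.38, S_ud = 20, S_dd = 14.09
Terminal payoffs (K − S): max(-6.381, 0) = 0, max(2, 0) = 2, max(7.906, 0) = 7.906
Node u (S = 23.82): V_u = e^(−0.025)·[0.5283·0.0000 + 0.4717·2.0000] = 0.9201
Node d (S = 16.79): V_d = e^(−0.025)·[0.5283·2.0000 + 0.4717·7.9062] = 4.6677
Node 0 (S = 20): V_0 = e^(−0.025)·[0.5283·0.9201 + 0.4717·4.6677] = 2.6214

$2.62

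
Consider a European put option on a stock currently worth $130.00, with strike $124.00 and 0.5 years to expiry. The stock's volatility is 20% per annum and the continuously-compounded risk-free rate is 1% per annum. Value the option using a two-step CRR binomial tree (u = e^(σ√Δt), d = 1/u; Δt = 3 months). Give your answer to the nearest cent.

$4.59

CRR parameters: u = e^(σ√Δt) = e^(0.2·√0.25) = 1.1052, d = 1/u = 0.9048
Per-period rate: rΔt = 0.01·0.25 = 0.0025, so R = e^0.0025 = 1.0025
Risk-neutral probability p = (e^0.0025 − 0.9048)/(1.1052 − 0.9048) = 0.0977/0.2003 = 0.4875
Terminal stock prices: S_uu = 158.8, S_ud = 130, S_dd = 106.4
Terminal payoffs (K − S): max(-34.78, 0) = 0, max(-6, 0) = 0, max(17.57, 0) = 17.57
Node u (S = 143.7): V_u = e^(−0.0025)·[0.4875·0.0000 + 0.5125·0.0000] = 0.0000
Node d (S = 117.6): V_d = e^(−0.0025)·[0.4875·0.0000 + 0.5125·17.5650] = 8.9793
Node 0 (S = 130): V_0 = e^(−0.0025)·[0.4875·0.0000 + 0.5125·8.9793] = 4.5903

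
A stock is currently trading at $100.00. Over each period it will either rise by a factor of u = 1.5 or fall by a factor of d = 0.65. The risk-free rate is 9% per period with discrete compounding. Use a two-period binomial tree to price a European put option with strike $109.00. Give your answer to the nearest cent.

$17.91

Risk-neutral probability p = (1 + 0.09 − 0.65)/(1.5 − 0.65) = 0.4400/0.8500 = 0.5176
Terminal stock prices: S_uu = 225, S_ud = 97.5, S_dd = 42.25
Terminal payoffs (K − S): max(-116, 0) = 0, max(11.5, 0) = 11.5, max(66.75, 0) = 66.75
Node u (S = 150): V_u = 1/1.09·[0.5176·0.0000 + 0.4824·11.5000] = 5.0890
Node d (S = 65): V_d = 1/1.09·[0.5176·11.5000 + 0.4824·66.7500] = 35.0000
Node 0 (S = 100): V_0 = 1/1.09·[0.5176·5.0890 + 0.4824·35.0000] = 17.9052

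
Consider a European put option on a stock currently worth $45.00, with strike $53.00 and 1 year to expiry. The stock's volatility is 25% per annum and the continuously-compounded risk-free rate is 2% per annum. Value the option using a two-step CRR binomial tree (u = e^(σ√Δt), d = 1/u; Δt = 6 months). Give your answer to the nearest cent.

$9.50

CRR parameters: u = e^(σ√Δt) = e^(0.25·√0.5) = 1.1934, d = 1/u = 0.8380
Per-period rate: rΔt = 0.02·0.5 = 0.01, so R = e^0.01 = 1.0101
Risk-neutral probability p = (e^0.01 − 0.8380)/(1.1934 − 0.8380) = 0.1721/0.3554 = 0.4842
Terminal stock prices: S_uu = 64.09, S_ud = 45, S_dd = 31.6
Terminal payoffs (K − S): max(-11.09, 0) = 0, max(8, 0) = 8, max(21.4, 0) = 21.4
Node u (S = 53.7): V_u = e^(−0.01)·[0.4842·0.0000 + 0.5158·8.0000] = 4.0853
Node d (S = 37.71): V_d = e^(−0.01)·[0.4842·8.0000 + 0.5158·21.4015] = 14.7641
Node 0 (S = 45): V_0 = e^(−0.01)·[0.4842·4.0853 + 0.5158·14.7641] = 9.4980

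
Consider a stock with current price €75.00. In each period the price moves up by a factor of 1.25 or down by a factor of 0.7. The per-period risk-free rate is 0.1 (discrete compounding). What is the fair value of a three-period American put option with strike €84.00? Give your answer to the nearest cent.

€11.04

Risk-neutral probability p = (1 + 0.1 − 0.7)/(1.25 − 0.7) = 0.4000/0.5500 = 0.7273
Terminal stock prices: S_uuu = 146.5, S_uud = 82.03, S_udd = 45.94, S_ddd = 25.72
Terminal payoffs (K − S): max(-62.48, 0) = 0, max(1.969, 0) = 1.969, max(38.06, 0) = 38.06, max(58.28, 0) = 58.28
Node uu (S = 117.2): continuation = 1/1.1·[0.7273·0.0000 + 0.2727·1.9688] = 0.4881; exercise value = 0.0000 ≤ continuation, so V_uu = 0.4881
Node ud (S = 65.62): continuation = 1/1.1·[0.7273·1.9688 + 0.2727·38.0625] = 10.7386; exercise value = 18.3750 > continuation, so V_ud = 18.3750 (exercise)
Node dd (S = 36.75): continuation = 1/1.1·[0.7273·38.0625 + 0.2727·58.2750] = 39.6136; exercise value = 47.2500 > continuation, so V_dd = 47.2500 (exercise)
Node u (S = 93.75): continuation = 1/1.1·[0.7273·0.4881 + 0.2727·18.3750] = 4.8785; exercise value = 0.0000 ≤ continuation, so V_u = 4.8785
Node d (S = 52.5): continuation = 1/1.1·[0.7273·18.3750 + 0.2727·47.2500] = 23.8636; exercise value = 31.5000 > continuation, so V_d = 31.5000 (exercise)
Node 0 (S = 75): continuation = 1/1.1·[0.7273·4.8785 + 0.2727·31.5000] = 11.0354; exercise value = 9.0000 ≤ continuation, so V_0 = 11.0354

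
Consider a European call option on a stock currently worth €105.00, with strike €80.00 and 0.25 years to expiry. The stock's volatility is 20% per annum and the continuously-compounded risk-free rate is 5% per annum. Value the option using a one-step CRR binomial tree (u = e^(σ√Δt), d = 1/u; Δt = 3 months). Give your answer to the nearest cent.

€25.99

CRR parameters: u = e^(σ√Δt) = e^(0.2·√0.25) = 1.1052, d = 1/u = 0.9048
Per-period rate: rΔt = 0.05·0.25 = 0.0125, so R = e^0.0125 = 1.0126
Risk-neutral probability p = (e^0.0125 − 0.9048)/(1.1052 − 0.9048) = 0.1077/0.2003 = 0.5378
Terminal stock prices: S_u = 116, S_d = 95.01
Terminal payoffs (S − K): max(36.04, 0) = 36.04, max(15.01, 0) = 15.01
Node 0 (S = 105): V_0 = e^(−0.0125)·[0.5378·36.0429 + 0.4622·15.0079] = 25.9938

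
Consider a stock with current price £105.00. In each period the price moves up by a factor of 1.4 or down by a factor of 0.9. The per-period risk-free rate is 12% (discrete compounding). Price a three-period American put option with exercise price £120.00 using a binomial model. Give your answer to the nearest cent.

£15.00

Risk-neutral probability p = (1 + 0.12 − 0.9)/(1.4 − 0.9) = 0.2200/0.5000 = 0.4400
Terminal stock prices: S_uuu = 288.1, S_uud = 185.2, S_udd = 119.1, S_ddd = 76.55
Terminal payoffs (K − S): max(-168.1, 0) = 0, max(-65.22, 0) = 0, max(0.93, 0) = 0.93, max(43.45, 0) = 43.45
Node uu (S = 205.8): continuation = 1/1.12·[0.4400·0.0000 + 0.5600·0.0000] = 0.0000; exercise value = 0.0000 ≤ continuation, so V_uu = 0.0000
Node ud (S = 132.3): continuation = 1/1.12·[0.4400·0.0000 + 0.5600·0.9300] = 0.4650; exercise value = 0.0000 ≤ continuation, so V_ud = 0.4650
Node dd (S = 85.05): continuation = 1/1.12·[0.4400·0.9300 + 0.5600·43.4550] = 22.0929; exercise value = 34.9500 > continuation, so V_dd = 34.9500 (exercise)
Node u (S = 147): continuation = 1/1.12·[0.4400·0.0000 + 0.5600·0.4650] = 0.2325; exercise value = 0.0000 ≤ continuation, so V_u = 0.2325
Node d (S = 94.5): continuation = 1/1.12·[0.4400·0.4650 + 0.5600·34.9500] = 17.6577; exercise value = 25.5000 > continuation, so V_d = 25.5000 (exercise)
Node 0 (S = 105): continuation = 1/1.12·[0.4400·0.2325 + 0.5600·25.5000] = 12.8413; exercise value = 15.0000 > continuation, so V_0 = 15.0000 (exercise)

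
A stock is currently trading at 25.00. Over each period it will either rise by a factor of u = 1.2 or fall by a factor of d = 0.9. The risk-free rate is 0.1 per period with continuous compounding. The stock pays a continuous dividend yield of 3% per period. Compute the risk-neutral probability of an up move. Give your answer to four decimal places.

Per-period risk-free factor R = e^0.1 = 1.1052; dividend-adjusted growth = e^(0.1−0.03) = 1.0725.
Risk-neutral probability p = (1.0725 − 0.9)/(1.2 − 0.9) = 0.1725/0.3000 = 0.5750

p = 0.5750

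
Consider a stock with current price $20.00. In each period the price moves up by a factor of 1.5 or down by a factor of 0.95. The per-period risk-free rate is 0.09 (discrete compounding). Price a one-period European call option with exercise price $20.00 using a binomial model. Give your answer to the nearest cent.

$2.34

Risk-neutral probability p = (1 + 0.09 − 0.95)/(1.5 − 0.95) = 0.1400/0.5500 = 0.2545
Terminal stock prices: S_u = 30, S_d = 19
Terminal payoffs (S − K): max(10, 0) = 10, max(-1, 0) = 0
Node 0 (S = 20): V_0 = 1/1.09·[0.2545·10.0000 + 0.7455·0.0000] = 2.3353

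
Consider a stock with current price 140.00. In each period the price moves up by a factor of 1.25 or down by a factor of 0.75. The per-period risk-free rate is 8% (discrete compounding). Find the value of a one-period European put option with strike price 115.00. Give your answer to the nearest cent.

Risk-neutral probability p = (1 + 0.08 − 0.75)/(1.25 − 0.75) = 0.3300/0.5000 = 0.6600
Terminal stock prices: S_u = 175, S_d = 105
Terminal payoffs (K − S): max(-60, 0) = 0, max(10, 0) = 10
Node 0 (S = 140): V_0 = 1/1.08·[0.6600·0.0000 + 0.3400·10.0000] = 3.1481

3.15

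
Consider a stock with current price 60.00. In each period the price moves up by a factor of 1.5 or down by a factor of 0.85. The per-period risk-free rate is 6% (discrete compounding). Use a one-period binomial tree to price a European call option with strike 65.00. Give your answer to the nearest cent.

Risk-neutral probability p = (1 + 0.06 − 0.85)/(1.5 − 0.85) = 0.2100/0.6500 = 0.3231
Terminal stock prices: S_u = 90, S_d = 51
Terminal payoffs (S − K): max(25, 0) = 25, max(-14, 0) = 0
Node 0 (S = 60): V_0 = 1/1.06·[0.3231·25.0000 + 0.6769·0.0000] = 7.6197

7.62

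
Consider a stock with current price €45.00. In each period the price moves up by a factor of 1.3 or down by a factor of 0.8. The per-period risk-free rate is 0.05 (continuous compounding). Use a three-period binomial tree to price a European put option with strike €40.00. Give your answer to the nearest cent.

Risk-neutral probability p = (e^0.05 − 0.8)/(1.3 − 0.8) = 0.2513/0.5000 = 0.5025
Terminal stock prices: S_uuu = 98.87, S_uud = 60.84, S_udd = 37.44, S_ddd = 23.04
Terminal payoffs (K − S): max(-58.87, 0) = 0, max(-20.84, 0) = 0, max(2.56, 0) = 2.56, max(16.96, 0) = 16.96
Node uu (S = 76.05): V_uu = e^(−0.05)·[0.5025·0.0000 + 0.4975·0.0000] = 0.0000
Node ud (S = 46.8): V_ud = e^(−0.05)·[0.5025·0.0000 + 0.4975·2.5600] = 1.2114
Node dd (S = 28.8): V_dd = e^(−0.05)·[0.5025·2.5600 + 0.4975·16.9600] = 9.2492
Node u (S = 58.5): V_u = e^(−0.05)·[0.5025·0.0000 + 0.4975·1.2114] = 0.5732
Node d (S = 36): V_d = e^(−0.05)·[0.5025·1.2114 + 0.4975·9.2492] = 4.9558
Node 0 (S = 45): V_0 = e^(−0.05)·[0.5025·0.5732 + 0.4975·4.9558] = 2.6191

€2.62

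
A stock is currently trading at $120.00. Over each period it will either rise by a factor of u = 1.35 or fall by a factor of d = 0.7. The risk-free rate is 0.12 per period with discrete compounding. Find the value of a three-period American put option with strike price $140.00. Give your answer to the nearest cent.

$22.54

Risk-neutral probability p = (1 + 0.12 − 0.7)/(1.35 − 0.7) = 0.4200/0.6500 = 0.6462
Terminal stock prices: S_uuu = 295.2, S_uud = 153.1, S_udd = 79.38, S_ddd = 41.16
Terminal payoffs (K − S): max(-155.2, 0) = 0, max(-13.09, 0) = 0, max(60.62, 0) = 60.62, max(98.84, 0) = 98.84
Node uu (S = 218.7): continuation = 1/1.12·[0.6462·0.0000 + 0.3538·0.0000] = 0.0000; exercise value = 0.0000 ≤ continuation, so V_uu = 0.0000
Node ud (S = 113.4): continuation = 1/1.12·[0.6462·0.0000 + 0.3538·60.6200] = 19.1519; exercise value = 26.6000 > continuation, so V_ud = 26.6000 (exercise)
Node dd (S = 58.8): continuation = 1/1.12·[0.6462·60.6200 + 0.3538·98.8400] = 66.2000; exercise value = 81.2000 > continuation, so V_dd = 81.2000 (exercise)
Node u (S = 162): continuation = 1/1.12·[0.6462·0.0000 + 0.3538·26.6000] = 8.4038; exercise value = 0.0000 ≤ continuation, so V_u = 8.4038
Node d (S = 84): continuation = 1/1.12·[0.6462·26.6000 + 0.3538·81.2000] = 41.0000; exercise value = 56.0000 > continuation, so V_d = 56.0000 (exercise)
Node 0 (S = 120): continuation = 1/1.12·[0.6462·8.4038 + 0.3538·56.0000] = 22.5407; exercise value = 20.0000 ≤ continuation, so V_0 = 22.5407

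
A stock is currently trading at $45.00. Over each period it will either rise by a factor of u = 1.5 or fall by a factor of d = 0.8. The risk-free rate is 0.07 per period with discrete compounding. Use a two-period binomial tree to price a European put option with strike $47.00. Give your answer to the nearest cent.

$6.00

Risk-neutral probability p = (1 + 0.07 − 0.8)/(1.5 − 0.8) = 0.2700/0.7000 = 0.3857
Terminal stock prices: S_uu = 101.2, S_ud = 54, S_dd = 28.8
Terminal payoffs (K − S): max(-54.25, 0) = 0, max(-7, 0) = 0, max(18.2, 0) = 18.2
Node u (S = 67.5): V_u = 1/1.07·[0.3857·0.0000 + 0.6143·0.0000] = 0.0000
Node d (S = 36): V_d = 1/1.07·[0.3857·0.0000 + 0.6143·18.2000] = 10.4486
Node 0 (S = 45): V_0 = 1/1.07·[0.3857·0.0000 + 0.6143·10.4486] = 5.9985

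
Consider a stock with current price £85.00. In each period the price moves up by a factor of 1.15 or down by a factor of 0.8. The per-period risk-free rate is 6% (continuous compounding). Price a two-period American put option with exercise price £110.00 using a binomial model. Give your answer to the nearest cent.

£25.00

Risk-neutral probability p = (e^0.06 − 0.8)/(1.15 − 0.8) = 0.2618/0.3500 = 0.7481
Terminal stock prices: S_uu = 112.4, S_ud = 78.2, S_dd = 54.4
Terminal payoffs (K − S): max(-2.412, 0) = 0, max(31.8, 0) = 31.8, max(55.6, 0) = 55.6
Node u (S = 97.75): continuation = e^(−0.06)·[0.7481·0.0000 + 0.2519·31.8000] = 7.5438; exercise value = 12.2500 > continuation, so V_u = 12.2500 (exercise)
Node d (S = 68): continuation = e^(−0.06)·[0.7481·31.8000 + 0.2519·55.6000] = 35.5941; exercise value = 42.0000 > continuation, so V_d = 42.0000 (exercise)
Node 0 (S = 85): continuation = e^(−0.06)·[0.7481·12.2500 + 0.2519·42.0000] = 18.5941; exercise value = 25.0000 > continuation, so V_0 = 25.0000 (exercise)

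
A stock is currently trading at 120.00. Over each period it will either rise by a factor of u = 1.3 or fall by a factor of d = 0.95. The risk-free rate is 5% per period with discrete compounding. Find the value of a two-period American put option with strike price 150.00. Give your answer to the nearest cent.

Risk-neutral probability p = (1 + 0.05 − 0.95)/(1.3 − 0.95) = 0.1000/0.3500 = 0.2857
Terminal stock prices: S_uu = 202.8, S_ud = 148.2, S_dd = 108.3
Terminal payoffs (K − S): max(-52.8, 0) = 0, max(1.8, 0) = 1.8, max(41.7, 0) = 41.7
Node u (S = 156): continuation = 1/1.05·[0.2857·0.0000 + 0.7143·1.8000] = 1.2245; exercise value = 0.0000 ≤ continuation, so V_u = 1.2245
Node d (S = 114): continuation = 1/1.05·[0.2857·1.8000 + 0.7143·41.7000] = 28.8571; exercise value = 36.0000 > continuation, so V_d = 36.0000 (exercise)
Node 0 (S = 120): continuation = 1/1.05·[0.2857·1.2245 + 0.7143·36.0000] = 24.8230; exercise value = 30.0000 > continuation, so V_0 = 30.0000 (exercise)

30.00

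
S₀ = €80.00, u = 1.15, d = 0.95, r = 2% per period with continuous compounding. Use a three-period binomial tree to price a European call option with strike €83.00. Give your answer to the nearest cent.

Risk-neutral probability p = (e^0.02 − 0.95)/(1.15 − 0.95) = 0.0702/0.2000 = 0.3510
Terminal stock prices: S_uuu = 121.7, S_uud = 100.5, S_udd = 83.03, S_ddd = 68.59
Terminal payoffs (S − K): max(38.67, 0) = 38.67, max(17.51, 0) = 17.51, max(0.03, 0) = 0.03, max(-14.41, 0) = 0
Node uu (S = 105.8): V_uu = e^(−0.02)·[0.3510·38.6700 + 0.6490·17.5100] = 24.4435
Node ud (S = 87.4): V_ud = e^(−0.02)·[0.3510·17.5100 + 0.6490·0.0300] = 6.0435
Node dd (S = 72.2): V_dd = e^(−0.02)·[0.3510·0.0300 + 0.6490·0.0000] = 0.0103
Node u (S = 92): V_u = e^(−0.02)·[0.3510·24.4435 + 0.6490·6.0435] = 12.2545
Node d (S = 76): V_d = e^(−0.02)·[0.3510·6.0435 + 0.6490·0.0103] = 2.0859
Node 0 (S = 80): V_0 = e^(−0.02)·[0.3510·12.2545 + 0.6490·2.0859] = 5.5431

€5.54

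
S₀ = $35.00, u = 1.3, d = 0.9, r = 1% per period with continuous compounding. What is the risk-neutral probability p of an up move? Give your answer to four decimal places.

Risk-neutral probability p = (e^0.01 − 0.9)/(1.3 − 0.9) = 0.1101/0.4000 = 0.2751

p = 0.2751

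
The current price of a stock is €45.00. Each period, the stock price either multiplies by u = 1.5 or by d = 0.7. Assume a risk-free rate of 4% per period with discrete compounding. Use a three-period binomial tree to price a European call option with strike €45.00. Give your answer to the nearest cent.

Risk-neutral probability p = (1 + 0.04 − 0.7)/(1.5 − 0.7) = 0.3400/0.8000 = 0.4250
Terminal stock prices: S_uuu = 151.9, S_uud = 70.88, S_udd = 33.07, S_ddd = 15.43
Terminal payoffs (S − K): max(106.9, 0) = 106.9, max(25.88, 0) = 25.88, max(-11.93, 0) = 0, max(-29.57, 0) = 0
Node uu (S = 101.2): V_uu = 1/1.04·[0.4250·106.8750 + 0.5750·25.8750] = 57.9808
Node ud (S = 47.25): V_ud = 1/1.04·[0.4250·25.8750 + 0.5750·0.0000] = 10.5739
Node dd (S = 22.05): V_dd = 1/1.04·[0.4250·0.0000 + 0.5750·0.0000] = 0.0000
Node u (S = 67.5): V_u = 1/1.04·[0.4250·57.9808 + 0.5750·10.5739] = 29.5402
Node d (S = 31.5): V_d = 1/1.04·[0.4250·10.5739 + 0.5750·0.0000] = 4.3211
Node 0 (S = 45): V_0 = 1/1.04·[0.4250·29.5402 + 0.5750·4.3211] = 14.4608

€14.46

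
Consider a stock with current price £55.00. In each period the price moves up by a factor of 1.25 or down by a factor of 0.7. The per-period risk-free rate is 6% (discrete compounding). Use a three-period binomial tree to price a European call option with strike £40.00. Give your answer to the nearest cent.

£23.39

Risk-neutral probability p = (1 + 0.06 − 0.7)/(1.25 − 0.7) = 0.3600/0.5500 = 0.6545
Terminal stock prices: S_uuu = 107.4, S_uud = 60.16, S_udd = 33.69, S_ddd = 18.86
Terminal payoffs (S − K): max(67.42, 0) = 67.42, max(20.16, 0) = 20.16, max(-6.313, 0) = 0, max(-21.14, 0) = 0
Node uu (S = 85.94): V_uu = 1/1.06·[0.6545·67.4219 + 0.3455·20.1562] = 48.2017
Node ud (S = 48.12): V_ud = 1/1.06·[0.6545·20.1562 + 0.3455·0.0000] = 12.4464
Node dd (S = 26.95): V_dd = 1/1.06·[0.6545·0.0000 + 0.3455·0.0000] = 0.0000
Node u (S = 68.75): V_u = 1/1.06·[0.6545·48.2017 + 0.3455·12.4464] = 33.8206
Node d (S = 38.5): V_d = 1/1.06·[0.6545·12.4464 + 0.3455·0.0000] = 7.6856
Node 0 (S = 55): V_0 = 1/1.06·[0.6545·33.8206 + 0.3455·7.6856] = 23.3888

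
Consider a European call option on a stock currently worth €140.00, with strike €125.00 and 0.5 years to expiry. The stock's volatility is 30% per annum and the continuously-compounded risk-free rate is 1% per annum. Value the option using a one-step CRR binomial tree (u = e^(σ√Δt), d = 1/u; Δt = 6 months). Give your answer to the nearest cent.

€21.96

CRR parameters: u = e^(σ√Δt) = e^(0.3·√0.5) = 1.2363, d = 1/u = 0.8089
Per-period rate: rΔt = 0.01·0.5 = 0.005, so R = e^0.005 = 1.0050
Risk-neutral probability p = (e^0.005 − 0.8089)/(1.2363 − 0.8089) = 0.1962/0.4275 = 0.4589
Terminal stock prices: S_u = 173.1, S_d = 113.2
Terminal payoffs (S − K): max(48.08, 0) = 48.08, max(-11.76, 0) = 0
Node 0 (S = 140): V_0 = e^(−0.005)·[0.4589·48.0836 + 0.5411·0.0000] = 21.9551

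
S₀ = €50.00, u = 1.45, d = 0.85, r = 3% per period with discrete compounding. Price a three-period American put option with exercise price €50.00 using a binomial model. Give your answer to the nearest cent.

€6.41

Risk-neutral probability p = (1 + 0.03 − 0.85)/(1.45 − 0.85) = 0.1800/0.6000 = 0.3000
Terminal stock prices: S_uuu = 152.4, S_uud = 89.36, S_udd = 52.38, S_ddd = 30.71
Terminal payoffs (K − S): max(-102.4, 0) = 0, max(-39.36, 0) = 0, max(-2.381, 0) = 0, max(19.29, 0) = 19.29
Node uu (S = 105.1): continuation = 1/1.03·[0.3000·0.0000 + 0.7000·0.0000] = 0.0000; exercise value = 0.0000 ≤ continuation, so V_uu = 0.0000
Node ud (S = 61.62): continuation = 1/1.03·[0.3000·0.0000 + 0.7000·0.0000] = 0.0000; exercise value = 0.0000 ≤ continuation, so V_ud = 0.0000
Node dd (S = 36.12): continuation = 1/1.03·[0.3000·0.0000 + 0.7000·19.2938] = 13.1123; exercise value = 13.8750 > continuation, so V_dd = 13.8750 (exercise)
Node u (S = 72.5): continuation = 1/1.03·[0.3000·0.0000 + 0.7000·0.0000] = 0.0000; exercise value = 0.0000 ≤ continuation, so V_u = 0.0000
Node d (S = 42.5): continuation = 1/1.03·[0.3000·0.0000 + 0.7000·13.8750] = 9.4296; exercise value = 7.5000 ≤ continuation, so V_d = 9.4296
Node 0 (S = 50): continuation = 1/1.03·[0.3000·0.0000 + 0.7000·9.4296] = 6.4085; exercise value = 0.0000 ≤ continuation, so V_0 = 6.4085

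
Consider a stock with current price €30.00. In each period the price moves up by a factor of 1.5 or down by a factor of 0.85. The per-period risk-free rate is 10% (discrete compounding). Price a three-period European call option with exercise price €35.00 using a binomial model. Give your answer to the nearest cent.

Risk-neutral probability p = (1 + 0.1 − 0.85)/(1.5 − 0.85) = 0.2500/0.6500 = 0.3846
Terminal stock prices: S_uuu = 101.2, S_uud = 57.38, S_udd = 32.51, S_ddd = 18.42
Terminal payoffs (S − K): max(66.25, 0) = 66.25, max(22.38, 0) = 22.38, max(-2.488, 0) = 0, max(-16.58, 0) = 0
Node uu (S = 67.5): V_uu = 1/1.1·[0.3846·66.2500 + 0.6154·22.3750] = 35.6818
Node ud (S = 38.25): V_ud = 1/1.1·[0.3846·22.3750 + 0.6154·0.0000] = 7.8234
Node dd (S = 21.67): V_dd = 1/1.1·[0.3846·0.0000 + 0.6154·0.0000] = 0.0000
Node u (S = 45): V_u = 1/1.1·[0.3846·35.6818 + 0.6154·7.8234] = 16.8529
Node d (S = 25.5): V_d = 1/1.1·[0.3846·7.8234 + 0.6154·0.0000] = 2.7355
Node 0 (S = 30): V_0 = 1/1.1·[0.3846·16.8529 + 0.6154·2.7355] = 7.4230

€7.42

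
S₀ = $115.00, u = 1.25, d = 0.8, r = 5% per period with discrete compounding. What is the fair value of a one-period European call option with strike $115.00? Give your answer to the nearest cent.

$15.21

Risk-neutral probability p = (1 + 0.05 − 0.8)/(1.25 − 0.8) = 0.2500/0.4500 = 0.5556
Terminal stock prices: S_u = 143.8, S_d = 92
Terminal payoffs (S − K): max(28.75, 0) = 28.75, max(-23, 0) = 0
Node 0 (S = 115): V_0 = 1/1.05·[0.5556·28.7500 + 0.4444·0.0000] = 15.2116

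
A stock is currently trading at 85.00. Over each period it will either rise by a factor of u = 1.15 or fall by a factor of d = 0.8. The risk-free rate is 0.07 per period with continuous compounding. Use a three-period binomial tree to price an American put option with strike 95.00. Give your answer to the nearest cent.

10.00

Risk-neutral probability p = (e^0.07 − 0.8)/(1.15 − 0.8) = 0.2725/0.3500 = 0.7786
Terminal stock prices: S_uuu = 129.3, S_uud = 89.93, S_udd = 62.56, S_ddd = 43.52
Terminal payoffs (K − S): max(-34.27, 0) = 0, max(5.07, 0) = 5.07, max(32.44, 0) = 32.44, max(51.48, 0) = 51.48
Node uu (S = 112.4): continuation = e^(−0.07)·[0.7786·0.0000 + 0.2214·5.0700] = 1.0466; exercise value = 0.0000 ≤ continuation, so V_uu = 1.0466
Node ud (S = 78.2): continuation = e^(−0.07)·[0.7786·5.0700 + 0.2214·32.4400] = 10.3774; exercise value = 16.8000 > continuation, so V_ud = 16.8000 (exercise)
Node dd (S = 54.4): continuation = e^(−0.07)·[0.7786·32.4400 + 0.2214·51.4800] = 34.1774; exercise value = 40.6000 > continuation, so V_dd = 40.6000 (exercise)
Node u (S = 97.75): continuation = e^(−0.07)·[0.7786·1.0466 + 0.2214·16.8000] = 4.2280; exercise value = 0.0000 ≤ continuation, so V_u = 4.2280
Node d (S = 68): continuation = e^(−0.07)·[0.7786·16.8000 + 0.2214·40.6000] = 20.5774; exercise value = 27.0000 > continuation, so V_d = 27.0000 (exercise)
Node 0 (S = 85): continuation = e^(−0.07)·[0.7786·4.2280 + 0.2214·27.0000] = 8.6431; exercise value = 10.0000 > continuation, so V_0 = 10.0000 (exercise)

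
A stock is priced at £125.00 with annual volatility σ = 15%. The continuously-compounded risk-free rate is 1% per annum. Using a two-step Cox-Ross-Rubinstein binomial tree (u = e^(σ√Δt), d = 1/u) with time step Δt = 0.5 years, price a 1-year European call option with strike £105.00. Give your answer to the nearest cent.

CRR parameters: u = e^(σ√Δt) = e^(0.15·√0.5) = 1.1119, d = 1/u = 0.8994
Per-period rate: rΔt = 0.01·0.5 = 0.005, so R = e^0.005 = 1.0050
Risk-neutral probability p = (e^0.005 − 0.8994)/(1.1119 − 0.8994) = 0.1056/0.2125 = 0.4971
Terminal stock prices: S_uu = 154.5, S_ud = 125, S_dd = 101.1
Terminal payoffs (S − K): max(49.54, 0) = 49.54, max(20, 0) = 20, max(-3.893, 0) = 0
Node u (S = 139): V_u = e^(−0.005)·[0.4971·49.5389 + 0.5029·20.0000] = 34.5106
Node d (S = 112.4): V_d = e^(−0.005)·[0.4971·20.0000 + 0.5029·0.0000] = 9.8923
Node 0 (S = 125): V_0 = e^(−0.005)·[0.4971·34.5106 + 0.5029·9.8923] = 22.0195

£22.02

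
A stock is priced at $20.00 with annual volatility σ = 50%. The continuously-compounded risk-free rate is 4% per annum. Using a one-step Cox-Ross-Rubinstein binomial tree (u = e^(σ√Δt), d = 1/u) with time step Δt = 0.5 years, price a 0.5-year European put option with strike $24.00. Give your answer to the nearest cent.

$5.46

CRR parameters: u = e^(σ√Δt) = e^(0.5·√0.5) = 1.4241, d = 1/u = 0.7022
Per-period rate: rΔt = 0.04·0.5 = 0.02, so R = e^0.02 = 1.0202
Risk-neutral probability p = (e^0.02 − 0.7022)/(1.4241 − 0.7022) = 0.3180/0.7219 = 0.4405
Terminal stock prices: S_u = 28.48, S_d = 14.04
Terminal payoffs (K − S): max(-4.482, 0) = 0, max(9.956, 0) = 9.956
Node 0 (S = 20): V_0 = e^(−0.02)·[0.4405·0.0000 + 0.5595·9.9562] = 5.4602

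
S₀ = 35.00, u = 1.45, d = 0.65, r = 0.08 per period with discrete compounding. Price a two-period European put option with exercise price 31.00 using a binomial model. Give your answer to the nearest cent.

Risk-neutral probability p = (1 + 0.08 − 0.65)/(1.45 − 0.65) = 0.4300/0.8000 = 0.5375
Terminal stock prices: S_uu = 73.59, S_ud = 32.99, S_dd = 14.79
Terminal payoffs (K − S): max(-42.59, 0) = 0, max(-1.988, 0) = 0, max(16.21, 0) = 16.21
Node u (S = 50.75): V_u = 1/1.08·[0.5375·0.0000 + 0.4625·0.0000] = 0.0000
Node d (S = 22.75): V_d = 1/1.08·[0.5375·0.0000 + 0.4625·16.2125] = 6.9429
Node 0 (S = 35): V_0 = 1/1.08·[0.5375·0.0000 + 0.4625·6.9429] = 2.9732

2.97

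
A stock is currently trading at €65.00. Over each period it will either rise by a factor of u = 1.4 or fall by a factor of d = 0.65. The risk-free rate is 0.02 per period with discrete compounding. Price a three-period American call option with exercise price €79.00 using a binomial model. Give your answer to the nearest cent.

Risk-neutral probability p = (1 + 0.02 − 0.65)/(1.4 − 0.65) = 0.3700/0.7500 = 0.4933
Terminal stock prices: S_uuu = 178.4, S_uud = 82.81, S_udd = 38.45, S_ddd = 17.85
Terminal payoffs (S − K): max(99.36, 0) = 99.36, max(3.81, 0) = 3.81, max(-40.55, 0) = 0, max(-61.15, 0) = 0
Node uu (S = 127.4): continuation = 1/1.02·[0.4933·99.3600 + 0.5067·3.8100] = 49.9490; exercise value = 48.4000 ≤ continuation, so V_uu = 49.9490
Node ud (S = 59.15): continuation = 1/1.02·[0.4933·3.8100 + 0.5067·0.0000] = 1.8427; exercise value = 0.0000 ≤ continuation, so V_ud = 1.8427
Node dd (S = 27.46): continuation = 1/1.02·[0.4933·0.0000 + 0.5067·0.0000] = 0.0000; exercise value = 0.0000 ≤ continuation, so V_dd = 0.0000
Node u (S = 91): continuation = 1/1.02·[0.4933·49.9490 + 0.5067·1.8427] = 25.0737; exercise value = 12.0000 ≤ continuation, so V_u = 25.0737
Node d (S = 42.25): continuation = 1/1.02·[0.4933·1.8427 + 0.5067·0.0000] = 0.8913; exercise value = 0.0000 ≤ continuation, so V_d = 0.8913
Node 0 (S = 65): continuation = 1/1.02·[0.4933·25.0737 + 0.5067·0.8913] = 12.5699; exercise value = 0.0000 ≤ continuation, so V_0 = 12.5699

€12.57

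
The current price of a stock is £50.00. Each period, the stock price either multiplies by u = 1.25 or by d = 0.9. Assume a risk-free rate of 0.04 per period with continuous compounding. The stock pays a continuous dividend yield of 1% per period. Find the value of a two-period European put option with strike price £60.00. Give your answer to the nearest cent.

Per-period risk-free factor R = e^0.04 = 1.0408; dividend-adjusted growth = e^(0.04−0.01) = 1.0305.
Risk-neutral probability p = (1.0305 − 0.9)/(1.25 − 0.9) = 0.1305/0.3500 = 0.3727
Terminal stock prices: S_uu = 78.12, S_ud = 56.25, S_dd = 40.5
Terminal payoffs (K − S): max(-18.12, 0) = 0, max(3.75, 0) = 3.75, max(19.5, 0) = 19.5
Node u (S = 62.5): V_u = e^(−0.04)·[0.3727·0.0000 + 0.6273·3.7500] = 2.2600
Node d (S = 45): V_d = e^(−0.04)·[0.3727·3.7500 + 0.6273·19.5000] = 13.0951
Node 0 (S = 50): V_0 = e^(−0.04)·[0.3727·2.2600 + 0.6273·13.0951] = 8.7015

£8.70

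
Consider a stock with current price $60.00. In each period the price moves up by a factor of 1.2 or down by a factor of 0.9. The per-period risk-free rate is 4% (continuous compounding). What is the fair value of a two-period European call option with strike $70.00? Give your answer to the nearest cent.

$3.34

Risk-neutral probability p = (e^0.04 − 0.9)/(1.2 − 0.9) = 0.1408/0.3000 = 0.4694
Terminal stock prices: S_uu = 86.4, S_ud = 64.8, S_dd = 48.6
Terminal payoffs (S − K): max(16.4, 0) = 16.4, max(-5.2, 0) = 0, max(-21.4, 0) = 0
Node u (S = 72): V_u = e^(−0.04)·[0.4694·16.4000 + 0.5306·0.0000] = 7.3958
Node d (S = 54): V_d = e^(−0.04)·[0.4694·0.0000 + 0.5306·0.0000] = 0.0000
Node 0 (S = 60): V_0 = e^(−0.04)·[0.4694·7.3958 + 0.5306·0.0000] = 3.3353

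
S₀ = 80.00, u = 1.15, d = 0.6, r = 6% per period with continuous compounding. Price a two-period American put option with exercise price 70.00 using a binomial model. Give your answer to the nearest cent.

Risk-neutral probability p = (e^0.06 − 0.6)/(1.15 − 0.6) = 0.4618/0.5500 = 0.8397
Terminal stock prices: S_uu = 105.8, S_ud = 55.2, S_dd = 28.8
Terminal payoffs (K − S): max(-35.8, 0) = 0, max(14.8, 0) = 14.8, max(41.2, 0) = 41.2
Node u (S = 92): continuation = e^(−0.06)·[0.8397·0.0000 + 0.1603·14.8000] = 2.2342; exercise value = 0.0000 ≤ continuation, so V_u = 2.2342
Node d (S = 48): continuation = e^(−0.06)·[0.8397·14.8000 + 0.1603·41.2000] = 17.9235; exercise value = 22.0000 > continuation, so V_d = 22.0000 (exercise)
Node 0 (S = 80): continuation = e^(−0.06)·[0.8397·2.2342 + 0.1603·22.0000] = 5.0880; exercise value = 0.0000 ≤ continuation, so V_0 = 5.0880

5.09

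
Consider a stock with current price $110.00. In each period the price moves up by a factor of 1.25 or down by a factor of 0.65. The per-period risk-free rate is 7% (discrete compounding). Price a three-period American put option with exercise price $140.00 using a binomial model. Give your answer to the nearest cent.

Risk-neutral probability p = (1 + 0.07 − 0.65)/(1.25 − 0.65) = 0.4200/0.6000 = 0.7000
Terminal stock prices: S_uuu = 214.8, S_uud = 111.7, S_udd = 58.09, S_ddd = 30.21
Terminal payoffs (K − S): max(-74.84, 0) = 0, max(28.28, 0) = 28.28, max(81.91, 0) = 81.91, max(109.8, 0) = 109.8
Node uu (S = 171.9): continuation = 1/1.07·[0.7000·0.0000 + 0.3000·28.2812] = 7.9293; exercise value = 0.0000 ≤ continuation, so V_uu = 7.9293
Node ud (S = 89.38): continuation = 1/1.07·[0.7000·28.2812 + 0.3000·81.9062] = 41.4661; exercise value = 50.6250 > continuation, so V_ud = 50.6250 (exercise)
Node dd (S = 46.48): continuation = 1/1.07·[0.7000·81.9062 + 0.3000·109.7912] = 84.3661; exercise value = 93.5250 > continuation, so V_dd = 93.5250 (exercise)
Node u (S = 137.5): continuation = 1/1.07·[0.7000·7.9293 + 0.3000·50.6250] = 19.3813; exercise value = 2.5000 ≤ continuation, so V_u = 19.3813
Node d (S = 71.5): continuation = 1/1.07·[0.7000·50.6250 + 0.3000·93.5250] = 59.3411; exercise value = 68.5000 > continuation, so V_d = 68.5000 (exercise)
Node 0 (S = 110): continuation = 1/1.07·[0.7000·19.3813 + 0.3000·68.5000] = 31.8850; exercise value = 30.0000 ≤ continuation, so V_0 = 31.8850

$31.88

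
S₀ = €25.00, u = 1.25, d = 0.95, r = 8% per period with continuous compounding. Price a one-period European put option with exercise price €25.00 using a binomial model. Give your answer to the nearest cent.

€0.64

Risk-neutral probability p = (e^0.08 − 0.95)/(1.25 − 0.95) = 0.1333/0.3000 = 0.4443
Terminal stock prices: S_u = 31.25, S_d = 23.75
Terminal payoffs (K − S): max(-6.25, 0) = 0, max(1.25, 0) = 1.25
Node 0 (S = 25): V_0 = e^(−0.08)·[0.4443·0.0000 + 0.5557·1.2500] = 0.6412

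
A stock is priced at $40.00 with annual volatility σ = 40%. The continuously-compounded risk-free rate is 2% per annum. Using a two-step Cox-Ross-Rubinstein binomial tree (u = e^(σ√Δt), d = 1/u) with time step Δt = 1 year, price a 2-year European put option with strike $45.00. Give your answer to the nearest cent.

$10.91

CRR parameters: u = e^(σ√Δt) = e^(0.4·√1) = 1.4918, d = 1/u = 0.6703
Per-period rate: rΔt = 0.02·1 = 0.02, so R = e^0.02 = 1.0202
Risk-neutral probability p = (e^0.02 − 0.6703)/(1.4918 − 0.6703) = 0.3499/0.8215 = 0.4259
Terminal stock prices: S_uu = 89.02, S_ud = 40, S_dd = 17.97
Terminal payoffs (K − S): max(-44.02, 0) = 0, max(5, 0) = 5, max(27.03, 0) = 27.03
Node u (S = 59.67): V_u = e^(−0.02)·[0.4259·0.0000 + 0.5741·5.0000] = 2.8136
Node d (S = 26.81): V_d = e^(−0.02)·[0.4259·5.0000 + 0.5741·27.0268] = 17.2961
Node 0 (S = 40): V_0 = e^(−0.02)·[0.4259·2.8136 + 0.5741·17.2961] = 10.9077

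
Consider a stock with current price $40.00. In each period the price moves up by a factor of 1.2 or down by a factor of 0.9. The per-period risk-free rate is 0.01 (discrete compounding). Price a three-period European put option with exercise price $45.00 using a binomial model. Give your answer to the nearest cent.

$6.53

Risk-neutral probability p = (1 + 0.01 − 0.9)/(1.2 − 0.9) = 0.1100/0.3000 = 0.3667
Terminal stock prices: S_uuu = 69.12, S_uud = 51.84, S_udd = 38.88, S_ddd = 29.16
Terminal payoffs (K − S): max(-24.12, 0) = 0, max(-6.84, 0) = 0, max(6.12, 0) = 6.12, max(15.84, 0) = 15.84
Node uu (S = 57.6): V_uu = 1/1.01·[0.3667·0.0000 + 0.6333·0.0000] = 0.0000
Node ud (S = 43.2): V_ud = 1/1.01·[0.3667·0.0000 + 0.6333·6.1200] = 3.8376
Node dd (S = 32.4): V_dd = 1/1.01·[0.3667·6.1200 + 0.6333·15.8400] = 12.1545
Node u (S = 48): V_u = 1/1.01·[0.3667·0.0000 + 0.6333·3.8376] = 2.4064
Node d (S = 36): V_d = 1/1.01·[0.3667·3.8376 + 0.6333·12.1545] = 9.0148
Node 0 (S = 40): V_0 = 1/1.01·[0.3667·2.4064 + 0.6333·9.0148] = 6.5265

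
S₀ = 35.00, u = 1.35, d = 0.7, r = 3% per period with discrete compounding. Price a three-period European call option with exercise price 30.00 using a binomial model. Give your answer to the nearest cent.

11.82

Risk-neutral probability p = (1 + 0.03 − 0.7)/(1.35 − 0.7) = 0.3300/0.6500 = 0.5077
Terminal stock prices: S_uuu = 86.11, S_uud = 44.65, S_udd = 23.15, S_ddd = 12
Terminal payoffs (S − K): max(56.11, 0) = 56.11, max(14.65, 0) = 14.65, max(-6.848, 0) = 0, max(-18, 0) = 0
Node uu (S = 63.79): V_uu = 1/1.03·[0.5077·56.1131 + 0.4923·14.6513] = 34.6613
Node ud (S = 33.07): V_ud = 1/1.03·[0.5077·14.6513 + 0.4923·0.0000] = 7.2217
Node dd (S = 17.15): V_dd = 1/1.03·[0.5077·0.0000 + 0.4923·0.0000] = 0.0000
Node u (S = 47.25): V_u = 1/1.03·[0.5077·34.6613 + 0.4923·7.2217] = 20.5365
Node d (S = 24.5): V_d = 1/1.03·[0.5077·7.2217 + 0.4923·0.0000] = 3.5596
Node 0 (S = 35): V_0 = 1/1.03·[0.5077·20.5365 + 0.4923·3.5596] = 11.8239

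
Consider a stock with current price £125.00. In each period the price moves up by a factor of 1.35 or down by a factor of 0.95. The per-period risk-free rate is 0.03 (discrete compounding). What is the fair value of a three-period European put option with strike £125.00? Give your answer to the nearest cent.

Risk-neutral probability p = (1 + 0.03 − 0.95)/(1.35 − 0.95) = 0.0800/0.4000 = 0.2000
Terminal stock prices: S_uuu = 307.5, S_uud = 216.4, S_udd = 152.3, S_ddd = 107.2
Terminal payoffs (K − S): max(-182.5, 0) = 0, max(-91.42, 0) = 0, max(-27.3, 0) = 0, max(17.83, 0) = 17.83
Node uu (S = 227.8): V_uu = 1/1.03·[0.2000·0.0000 + 0.8000·0.0000] = 0.0000
Node ud (S = 160.3): V_ud = 1/1.03·[0.2000·0.0000 + 0.8000·0.0000] = 0.0000
Node dd (S = 112.8): V_dd = 1/1.03·[0.2000·0.0000 + 0.8000·17.8281] = 13.8471
Node u (S = 168.8): V_u = 1/1.03·[0.2000·0.0000 + 0.8000·0.0000] = 0.0000
Node d (S = 118.8): V_d = 1/1.03·[0.2000·0.0000 + 0.8000·13.8471] = 10.7550
Node 0 (S = 125): V_0 = 1/1.03·[0.2000·0.0000 + 0.8000·10.7550] = 8.3534

£8.35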